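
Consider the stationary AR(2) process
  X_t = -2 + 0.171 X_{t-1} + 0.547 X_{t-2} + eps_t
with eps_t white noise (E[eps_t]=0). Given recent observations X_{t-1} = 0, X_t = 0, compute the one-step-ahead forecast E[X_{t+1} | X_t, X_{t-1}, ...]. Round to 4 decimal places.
E[X_{t+1} \mid \mathcal F_t] = -2.0000

For an AR(p) model X_t = c + sum_i phi_i X_{t-i} + eps_t, the
one-step-ahead conditional mean is
  E[X_{t+1} | X_t, ...] = c + sum_i phi_i X_{t+1-i}.
Substitute known values:
  E[X_{t+1} | ...] = -2 + (0.171) * (0) + (0.547) * (0)
                   = -2.0000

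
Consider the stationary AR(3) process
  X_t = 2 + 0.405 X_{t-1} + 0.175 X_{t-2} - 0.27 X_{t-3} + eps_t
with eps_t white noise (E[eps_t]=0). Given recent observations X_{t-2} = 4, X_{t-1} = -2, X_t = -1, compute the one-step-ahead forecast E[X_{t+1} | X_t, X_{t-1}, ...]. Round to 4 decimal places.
E[X_{t+1} \mid \mathcal F_t] = 0.1650

For an AR(p) model X_t = c + sum_i phi_i X_{t-i} + eps_t, the
one-step-ahead conditional mean is
  E[X_{t+1} | X_t, ...] = c + sum_i phi_i X_{t+1-i}.
Substitute known values:
  E[X_{t+1} | ...] = 2 + (0.405) * (-1) + (0.175) * (-2) + (-0.27) * (4)
                   = 0.1650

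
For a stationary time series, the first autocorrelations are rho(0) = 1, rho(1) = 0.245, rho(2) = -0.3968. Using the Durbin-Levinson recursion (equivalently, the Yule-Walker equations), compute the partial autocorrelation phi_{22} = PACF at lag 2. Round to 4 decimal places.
\phi_{22} = -0.4860

The PACF at lag k is phi_{kk}, the last component of the solution
to the Yule-Walker system G_k phi = r_k where
  (G_k)_{ij} = rho(|i - j|), (r_k)_i = rho(i), i,j = 1..k.
Equivalently, Durbin-Levinson gives phi_{kk} iteratively:
  phi_{11} = rho(1)
  phi_{kk} = [rho(k) - sum_{j=1..k-1} phi_{k-1,j} rho(k-j)]
            / [1 - sum_{j=1..k-1} phi_{k-1,j} rho(j)],
  phi_{k,j} = phi_{k-1,j} - phi_{kk} phi_{k-1,k-j},  j = 1..k-1.
Step k = 1:
  phi_11 = rho(1) = 0.245.
Step k = 2:
  phi_22 = [rho(2) - phi_11 rho(1)] / [1 - phi_11 rho(1)] = [-0.3968 - (0.245)(0.245)] / [1 - (0.245)(0.245)]
         = -0.456825 / 0.939975 = -0.486.
Therefore phi_{22} = -0.4860.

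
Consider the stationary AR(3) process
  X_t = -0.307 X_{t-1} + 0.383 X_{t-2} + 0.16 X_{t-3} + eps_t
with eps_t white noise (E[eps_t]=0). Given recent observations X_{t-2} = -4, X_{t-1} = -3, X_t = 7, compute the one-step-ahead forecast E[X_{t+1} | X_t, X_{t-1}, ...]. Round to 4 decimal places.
E[X_{t+1} \mid \mathcal F_t] = -3.9380

For an AR(p) model X_t = c + sum_i phi_i X_{t-i} + eps_t, the
one-step-ahead conditional mean is
  E[X_{t+1} | X_t, ...] = c + sum_i phi_i X_{t+1-i}.
Substitute known values:
  E[X_{t+1} | ...] = (-0.307) * (7) + (0.383) * (-3) + (0.16) * (-4)
                   = -3.9380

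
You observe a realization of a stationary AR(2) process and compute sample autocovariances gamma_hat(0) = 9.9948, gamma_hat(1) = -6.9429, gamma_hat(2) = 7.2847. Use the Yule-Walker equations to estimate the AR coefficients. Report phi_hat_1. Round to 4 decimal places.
\hat\phi_{1} = -0.3640

The Yule-Walker equations for an AR(p) process read, in matrix form,
  Gamma_p phi = r_p,   with   (Gamma_p)_{ij} = gamma(|i - j|),
                       (r_p)_i = gamma(i),   i,j = 1..p.
Substitute the sample gammas (Toeplitz matrix and right-hand side of size 2):
  Gamma_p = [[9.9948, -6.9429], [-6.9429, 9.9948]]
  r_p     = [-6.9429, 7.2847]
Written out:
  9.9948 phi_1 - 6.9429 phi_2 = -6.9429
  -6.9429 phi_1 + 9.9948 phi_2 = 7.2847
Solve by Cramer's rule:
  det = gamma(0)^2 - gamma(1)^2 = (9.9948)^2 - (-6.9429)^2 = 99.89602704 - 48.20386041 = 51.69216663
  phi_hat_1 = [gamma(1) gamma(0) - gamma(1) gamma(2)] / det = [(-6.9429)(9.9948) - (-6.9429)(7.2847)] / 51.69216663 = -18.81595329 / 51.69216663 = -0.364
  phi_hat_2 = [gamma(0) gamma(2) - gamma(1)^2] / det = [(9.9948)(7.2847) - (-6.9429)^2] / 51.69216663 = 24.60525915 / 51.69216663 = 0.476
So phi_hat = [-0.3640, 0.4760].
Therefore phi_hat_1 = -0.3640.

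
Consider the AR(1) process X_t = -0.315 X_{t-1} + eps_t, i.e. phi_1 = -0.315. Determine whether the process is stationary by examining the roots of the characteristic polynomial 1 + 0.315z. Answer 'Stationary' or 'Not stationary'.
\text{Stationary}

The AR(p) characteristic polynomial is P(z) = 1 + 0.315z.
Stationarity requires all roots to lie outside the unit circle, i.e. |z| > 1 for every root.
This is linear in z: 1 + (0.315) z = 0  =>  z = -1/(0.315) = -3.174603,  |z| = 3.174603.
Moduli of all roots: 3.1746.
All moduli strictly greater than 1? Yes.
Verdict: Stationary.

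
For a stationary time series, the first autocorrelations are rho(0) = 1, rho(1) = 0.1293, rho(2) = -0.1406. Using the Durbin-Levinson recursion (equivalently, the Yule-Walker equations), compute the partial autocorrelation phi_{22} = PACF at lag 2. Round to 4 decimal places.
\phi_{22} = -0.1600

The PACF at lag k is phi_{kk}, the last component of the solution
to the Yule-Walker system G_k phi = r_k where
  (G_k)_{ij} = rho(|i - j|), (r_k)_i = rho(i), i,j = 1..k.
Equivalently, Durbin-Levinson gives phi_{kk} iteratively:
  phi_{11} = rho(1)
  phi_{kk} = [rho(k) - sum_{j=1..k-1} phi_{k-1,j} rho(k-j)]
            / [1 - sum_{j=1..k-1} phi_{k-1,j} rho(j)],
  phi_{k,j} = phi_{k-1,j} - phi_{kk} phi_{k-1,k-j},  j = 1..k-1.
Step k = 1:
  phi_11 = rho(1) = 0.1293.
Step k = 2:
  phi_22 = [rho(2) - phi_11 rho(1)] / [1 - phi_11 rho(1)] = [-0.1406 - (0.1293)(0.1293)] / [1 - (0.1293)(0.1293)]
         = -0.15731849 / 0.98328151 = -0.16.
Therefore phi_{22} = -0.1600.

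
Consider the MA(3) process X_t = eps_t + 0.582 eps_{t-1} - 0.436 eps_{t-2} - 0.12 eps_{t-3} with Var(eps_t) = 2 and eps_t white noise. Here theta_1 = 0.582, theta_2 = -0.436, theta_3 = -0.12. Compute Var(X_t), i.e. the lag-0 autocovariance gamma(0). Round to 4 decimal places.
\gamma(0) = 3.0864

For an MA(q) process X_t = eps_t + sum_i theta_i eps_{t-i} with
Var(eps_t) = sigma^2, the variance is
  gamma(0) = sigma^2 * (1 + sum_i theta_i^2).
  sum_i theta_i^2 = (0.582)^2 + (-0.436)^2 + (-0.12)^2 = 0.338724 + 0.190096 + 0.0144 = 0.54322.
  gamma(0) = 2 * (1 + 0.54322) = 2 * 1.54322 = 3.08644, which rounds to 3.0864.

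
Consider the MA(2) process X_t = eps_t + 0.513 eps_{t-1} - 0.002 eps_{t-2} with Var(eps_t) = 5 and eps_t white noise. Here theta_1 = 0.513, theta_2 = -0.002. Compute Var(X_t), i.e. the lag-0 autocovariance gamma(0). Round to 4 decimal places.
\gamma(0) = 6.3159

For an MA(q) process X_t = eps_t + sum_i theta_i eps_{t-i} with
Var(eps_t) = sigma^2, the variance is
  gamma(0) = sigma^2 * (1 + sum_i theta_i^2).
  sum_i theta_i^2 = (0.513)^2 + (-0.002)^2 = 0.263169 + 0.000004 = 0.263173.
  gamma(0) = 5 * (1 + 0.263173) = 5 * 1.263173 = 6.315865, which rounds to 6.3159.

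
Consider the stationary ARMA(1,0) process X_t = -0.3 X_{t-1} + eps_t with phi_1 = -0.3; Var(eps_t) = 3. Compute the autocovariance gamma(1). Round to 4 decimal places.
\gamma(1) = -0.9890

Multiply the model equation by X_{t-k} and take expectations. With theta_0 = psi_0 = 1 and psi_j the MA(infinity) weights, this gives
  gamma(k) - sum_i phi_i gamma(k-i) = c_k,
  c_k = sigma^2 * sum_{j=k..q} theta_j psi_{j-k}   (c_k = 0 for k > q),
using gamma(-m) = gamma(m).
Pure AR (q = 0): c_0 = sigma^2 = 3, c_k = 0 for k >= 1.
Equations for k = 0 and k = 1 (AR order 1):
  gamma(0) = phi_1 gamma(1) + c_0
  gamma(1) = phi_1 gamma(0) + c_1
Substituting the second into the first: gamma(0) (1 - phi_1^2) = c_0 + phi_1 c_1, so
  gamma(0) = c_0 / (1 - phi_1^2) = 3 / (1 - (-0.3)^2) = 3 / 0.91 = 3.296703.
  gamma(1) = phi_1 gamma(0) = (-0.3)(3.296703) = -0.989011.
Therefore gamma(1) = -0.9890 (to 4 decimal places).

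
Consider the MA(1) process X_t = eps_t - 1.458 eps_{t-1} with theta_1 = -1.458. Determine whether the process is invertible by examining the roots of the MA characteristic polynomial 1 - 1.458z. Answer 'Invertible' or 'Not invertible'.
\text{Not invertible}

The MA(q) characteristic polynomial is P(z) = 1 - 1.458z.
Invertibility requires all roots to lie outside the unit circle, i.e. |z| > 1 for every root.
This is linear in z: 1 + (-1.458) z = 0  =>  z = -1/(-1.458) = 0.685871,  |z| = 0.685871.
Moduli of all roots: 0.6859.
All moduli strictly greater than 1? No.
Verdict: Not invertible.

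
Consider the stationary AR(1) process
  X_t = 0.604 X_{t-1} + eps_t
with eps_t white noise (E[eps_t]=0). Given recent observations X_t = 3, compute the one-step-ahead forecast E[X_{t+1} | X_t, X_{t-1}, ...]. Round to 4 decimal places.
E[X_{t+1} \mid \mathcal F_t] = 1.8120

For an AR(p) model X_t = c + sum_i phi_i X_{t-i} + eps_t, the
one-step-ahead conditional mean is
  E[X_{t+1} | X_t, ...] = c + sum_i phi_i X_{t+1-i}.
Substitute known values:
  E[X_{t+1} | ...] = (0.604) * (3)
                   = 1.8120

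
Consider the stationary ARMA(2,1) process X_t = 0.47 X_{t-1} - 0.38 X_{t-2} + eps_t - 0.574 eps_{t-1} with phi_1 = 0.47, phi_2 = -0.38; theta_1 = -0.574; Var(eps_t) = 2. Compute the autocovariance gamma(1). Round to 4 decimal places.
\gamma(1) = 0.0133

Multiply the model equation by X_{t-k} and take expectations. With theta_0 = psi_0 = 1 and psi_j the MA(infinity) weights, this gives
  gamma(k) - sum_i phi_i gamma(k-i) = c_k,
  c_k = sigma^2 * sum_{j=k..q} theta_j psi_{j-k}   (c_k = 0 for k > q),
using gamma(-m) = gamma(m).
psi-weights needed (psi_j = theta_j + sum_i phi_i psi_{j-i}):
  psi_1 = theta_1 + phi_1 = -0.574 + (0.47) = -0.104
Right-hand sides:
  c_0 = sigma^2 (1 + theta_1 psi_1) = 2 * (1 + (-0.574)(-0.104)) = 2 * 1.059696 = 2.119392
  c_1 = sigma^2 theta_1 = 2 * (-0.574) = -1.148
  c_2 = 0
Equations for k = 0, 1, 2 (AR order 2, c_2 = 0):
  (E0) gamma(0) = phi_1 gamma(1) + phi_2 gamma(2) + c_0
  (E1) gamma(1) = phi_1 gamma(0) + phi_2 gamma(1) + c_1
  (E2) gamma(2) = phi_1 gamma(1) + phi_2 gamma(0)
From (E1): gamma(1) = A gamma(0) + B with
  A = phi_1 / (1 - phi_2) = 0.47 / 1.38 = 0.34058,   B = c_1 / (1 - phi_2) = -1.148 / 1.38 = -0.831884.
Insert (E2) into (E0): gamma(0) (1 - phi_2^2) = phi_1 (1 + phi_2) gamma(1) + c_0.
  phi_1 (1 + phi_2) = (0.47)(0.62) = 0.2914,   1 - phi_2^2 = 0.8556.
Replace gamma(1) by A gamma(0) + B and collect gamma(0):
  gamma(0) [0.8556 - (0.2914)(0.34058)] = (0.2914)(-0.831884) + 2.119392
  gamma(0) * 0.756355 = 1.876981
  gamma(0) = 1.876981 / 0.756355 = 2.481614.
  gamma(1) = A gamma(0) + B = (0.34058)(2.481614) + (-0.831884) = 0.013303.
Therefore gamma(1) = 0.0133 (to 4 decimal places).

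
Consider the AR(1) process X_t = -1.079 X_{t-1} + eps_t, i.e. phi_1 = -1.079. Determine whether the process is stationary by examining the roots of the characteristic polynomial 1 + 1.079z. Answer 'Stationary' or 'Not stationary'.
\text{Not stationary}

The AR(p) characteristic polynomial is P(z) = 1 + 1.079z.
Stationarity requires all roots to lie outside the unit circle, i.e. |z| > 1 for every root.
This is linear in z: 1 + (1.079) z = 0  =>  z = -1/(1.079) = -0.926784,  |z| = 0.926784.
Moduli of all roots: 0.9268.
All moduli strictly greater than 1? No.
Verdict: Not stationary.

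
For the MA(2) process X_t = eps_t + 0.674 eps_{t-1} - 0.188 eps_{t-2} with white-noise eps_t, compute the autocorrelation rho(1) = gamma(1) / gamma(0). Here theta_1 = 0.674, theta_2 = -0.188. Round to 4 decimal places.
\rho(1) = 0.3674

For an MA(q) process with theta_0 = 1, the autocovariance is
  gamma(k) = sigma^2 * sum_{i=0..q-k} theta_i * theta_{i+k},
and rho(k) = gamma(k) / gamma(0). Sigma^2 cancels.
  numerator   = (1)*(0.674) + (0.674)*(-0.188) = 0.547288.
  denominator = (1)^2 + (0.674)^2 + (-0.188)^2 = 1.48962.
  rho(1) = 0.547288 / 1.48962 = 0.3674.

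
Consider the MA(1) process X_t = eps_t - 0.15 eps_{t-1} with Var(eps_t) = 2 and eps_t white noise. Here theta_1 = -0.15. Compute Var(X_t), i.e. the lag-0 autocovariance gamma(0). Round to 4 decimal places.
\gamma(0) = 2.0450

For an MA(q) process X_t = eps_t + sum_i theta_i eps_{t-i} with
Var(eps_t) = sigma^2, the variance is
  gamma(0) = sigma^2 * (1 + sum_i theta_i^2).
  sum_i theta_i^2 = (-0.15)^2 = 0.0225.
  gamma(0) = 2 * (1 + 0.0225) = 2 * 1.0225 = 2.045, which rounds to 2.0450.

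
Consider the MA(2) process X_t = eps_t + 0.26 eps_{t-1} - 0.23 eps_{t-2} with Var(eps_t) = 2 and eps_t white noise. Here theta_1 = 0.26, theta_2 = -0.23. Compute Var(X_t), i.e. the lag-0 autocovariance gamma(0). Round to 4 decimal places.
\gamma(0) = 2.2410

For an MA(q) process X_t = eps_t + sum_i theta_i eps_{t-i} with
Var(eps_t) = sigma^2, the variance is
  gamma(0) = sigma^2 * (1 + sum_i theta_i^2).
  sum_i theta_i^2 = (0.26)^2 + (-0.23)^2 = 0.0676 + 0.0529 = 0.1205.
  gamma(0) = 2 * (1 + 0.1205) = 2 * 1.1205 = 2.241, which rounds to 2.2410.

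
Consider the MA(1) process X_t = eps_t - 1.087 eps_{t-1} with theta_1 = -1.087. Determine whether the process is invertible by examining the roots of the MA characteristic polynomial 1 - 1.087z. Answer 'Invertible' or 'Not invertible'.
\text{Not invertible}

The MA(q) characteristic polynomial is P(z) = 1 - 1.087z.
Invertibility requires all roots to lie outside the unit circle, i.e. |z| > 1 for every root.
This is linear in z: 1 + (-1.087) z = 0  =>  z = -1/(-1.087) = 0.919963,  |z| = 0.919963.
Moduli of all roots: 0.9200.
All moduli strictly greater than 1? No.
Verdict: Not invertible.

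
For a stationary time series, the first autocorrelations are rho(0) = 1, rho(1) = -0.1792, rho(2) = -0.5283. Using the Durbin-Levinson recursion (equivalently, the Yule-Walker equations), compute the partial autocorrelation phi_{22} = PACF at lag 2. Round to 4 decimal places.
\phi_{22} = -0.5790

The PACF at lag k is phi_{kk}, the last component of the solution
to the Yule-Walker system G_k phi = r_k where
  (G_k)_{ij} = rho(|i - j|), (r_k)_i = rho(i), i,j = 1..k.
Equivalently, Durbin-Levinson gives phi_{kk} iteratively:
  phi_{11} = rho(1)
  phi_{kk} = [rho(k) - sum_{j=1..k-1} phi_{k-1,j} rho(k-j)]
            / [1 - sum_{j=1..k-1} phi_{k-1,j} rho(j)],
  phi_{k,j} = phi_{k-1,j} - phi_{kk} phi_{k-1,k-j},  j = 1..k-1.
Step k = 1:
  phi_11 = rho(1) = -0.1792.
Step k = 2:
  phi_22 = [rho(2) - phi_11 rho(1)] / [1 - phi_11 rho(1)] = [-0.5283 - (-0.1792)(-0.1792)] / [1 - (-0.1792)(-0.1792)]
         = -0.56041264 / 0.96788736 = -0.579.
Therefore phi_{22} = -0.5790.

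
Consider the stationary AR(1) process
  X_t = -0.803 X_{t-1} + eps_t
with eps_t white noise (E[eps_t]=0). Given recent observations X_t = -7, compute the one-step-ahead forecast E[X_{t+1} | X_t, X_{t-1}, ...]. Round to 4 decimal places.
E[X_{t+1} \mid \mathcal F_t] = 5.6210

For an AR(p) model X_t = c + sum_i phi_i X_{t-i} + eps_t, the
one-step-ahead conditional mean is
  E[X_{t+1} | X_t, ...] = c + sum_i phi_i X_{t+1-i}.
Substitute known values:
  E[X_{t+1} | ...] = (-0.803) * (-7)
                   = 5.6210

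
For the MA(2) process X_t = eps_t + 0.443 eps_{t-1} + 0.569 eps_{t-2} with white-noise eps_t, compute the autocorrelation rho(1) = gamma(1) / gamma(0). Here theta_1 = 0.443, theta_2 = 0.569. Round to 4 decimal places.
\rho(1) = 0.4573

For an MA(q) process with theta_0 = 1, the autocovariance is
  gamma(k) = sigma^2 * sum_{i=0..q-k} theta_i * theta_{i+k},
and rho(k) = gamma(k) / gamma(0). Sigma^2 cancels.
  numerator   = (1)*(0.443) + (0.443)*(0.569) = 0.695067.
  denominator = (1)^2 + (0.443)^2 + (0.569)^2 = 1.52001.
  rho(1) = 0.695067 / 1.52001 = 0.4573.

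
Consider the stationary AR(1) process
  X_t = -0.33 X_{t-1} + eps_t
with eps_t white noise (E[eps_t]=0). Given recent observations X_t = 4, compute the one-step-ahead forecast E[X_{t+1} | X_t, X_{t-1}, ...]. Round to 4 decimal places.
E[X_{t+1} \mid \mathcal F_t] = -1.3200

For an AR(p) model X_t = c + sum_i phi_i X_{t-i} + eps_t, the
one-step-ahead conditional mean is
  E[X_{t+1} | X_t, ...] = c + sum_i phi_i X_{t+1-i}.
Substitute known values:
  E[X_{t+1} | ...] = (-0.33) * (4)
                   = -1.3200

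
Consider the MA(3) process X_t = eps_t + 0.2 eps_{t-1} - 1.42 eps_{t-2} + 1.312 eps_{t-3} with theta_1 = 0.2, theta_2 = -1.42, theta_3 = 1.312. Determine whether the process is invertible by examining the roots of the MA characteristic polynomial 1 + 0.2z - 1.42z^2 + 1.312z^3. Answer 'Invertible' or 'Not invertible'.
\text{Not invertible}

The MA(q) characteristic polynomial is P(z) = 1 + 0.2z - 1.42z^2 + 1.312z^3.
Invertibility requires all roots to lie outside the unit circle, i.e. |z| > 1 for every root.
Degree 3: look for a simple real root z0 first, then factor out (1 - z/z0) and solve the remaining quadratic.
Testing z0 = -0.625: P(-0.625) = 1 + (0.2)(-0.625) + (-1.42)(-0.625)^2 + (1.312)(-0.625)^3
  = 1 + (-0.125) + (-0.554688) + (-0.320312) = 0.  So z_0 = -0.625 is a root, |z_0| = 0.625.
Divide out the factor (1 + 1.6 z) = (1 - z/z0) (since 1/z0 = -1.6):
  P(z) = (1 + 1.6 z)(1 + (-1.4) z + (0.82) z^2)
  [check: z-coef -1.4 - (-1.6) = 0.2; z^2-coef 0.82 - (-1.6)(-1.4) = -1.42; z^3-coef -(-1.6)(0.82) = 1.312.]
Remaining roots from the quadratic factor 1 + (-1.4) z + (0.82) z^2:
  Set 1 + (-1.4) z + (0.82) z^2 = 0, i.e. a z^2 + b z + c = 0 with a = 0.82, b = -1.4, c = 1.
  Discriminant D = b^2 - 4ac = (-1.4)^2 - 4*(0.82)*1 = 1.96 - (3.28) = -1.32.
  D < 0, so the roots are the complex-conjugate pair z = (-b +/- i sqrt(-D)) / (2a) = 0.8537 +/- 0.7006i.
  For a conjugate pair |z|^2 = z * conj(z) = (product of roots) = c/a = 1/(0.82) = 1.219512, so |z| = sqrt(1.219512) = 1.1043 for both roots.
Moduli of all roots: 0.6250, 1.1043, 1.1043.
All moduli strictly greater than 1? No.
Verdict: Not invertible.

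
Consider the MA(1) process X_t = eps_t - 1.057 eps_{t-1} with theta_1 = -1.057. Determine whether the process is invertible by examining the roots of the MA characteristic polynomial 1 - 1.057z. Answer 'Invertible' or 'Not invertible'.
\text{Not invertible}

The MA(q) characteristic polynomial is P(z) = 1 - 1.057z.
Invertibility requires all roots to lie outside the unit circle, i.e. |z| > 1 for every root.
This is linear in z: 1 + (-1.057) z = 0  =>  z = -1/(-1.057) = 0.946074,  |z| = 0.946074.
Moduli of all roots: 0.9461.
All moduli strictly greater than 1? No.
Verdict: Not invertible.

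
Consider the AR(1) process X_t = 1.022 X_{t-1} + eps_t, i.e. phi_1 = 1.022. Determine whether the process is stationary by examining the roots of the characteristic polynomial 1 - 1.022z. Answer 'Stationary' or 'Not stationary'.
\text{Not stationary}

The AR(p) characteristic polynomial is P(z) = 1 - 1.022z.
Stationarity requires all roots to lie outside the unit circle, i.e. |z| > 1 for every root.
This is linear in z: 1 + (-1.022) z = 0  =>  z = -1/(-1.022) = 0.978474,  |z| = 0.978474.
Moduli of all roots: 0.9785.
All moduli strictly greater than 1? No.
Verdict: Not stationary.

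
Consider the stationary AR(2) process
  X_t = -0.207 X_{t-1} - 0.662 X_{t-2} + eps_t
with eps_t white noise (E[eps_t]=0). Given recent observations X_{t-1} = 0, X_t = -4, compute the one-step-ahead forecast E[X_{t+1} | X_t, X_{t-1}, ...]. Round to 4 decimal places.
E[X_{t+1} \mid \mathcal F_t] = 0.8280

For an AR(p) model X_t = c + sum_i phi_i X_{t-i} + eps_t, the
one-step-ahead conditional mean is
  E[X_{t+1} | X_t, ...] = c + sum_i phi_i X_{t+1-i}.
Substitute known values:
  E[X_{t+1} | ...] = (-0.207) * (-4) + (-0.662) * (0)
                   = 0.8280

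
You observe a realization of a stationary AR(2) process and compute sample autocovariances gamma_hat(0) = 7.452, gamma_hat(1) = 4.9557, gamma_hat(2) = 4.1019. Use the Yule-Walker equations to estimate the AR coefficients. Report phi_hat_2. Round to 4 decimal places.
\hat\phi_{2} = 0.1940

The Yule-Walker equations for an AR(p) process read, in matrix form,
  Gamma_p phi = r_p,   with   (Gamma_p)_{ij} = gamma(|i - j|),
                       (r_p)_i = gamma(i),   i,j = 1..p.
Substitute the sample gammas (Toeplitz matrix and right-hand side of size 2):
  Gamma_p = [[7.452, 4.9557], [4.9557, 7.452]]
  r_p     = [4.9557, 4.1019]
Written out:
  7.452 phi_1 + 4.9557 phi_2 = 4.9557
  4.9557 phi_1 + 7.452 phi_2 = 4.1019
Solve by Cramer's rule:
  det = gamma(0)^2 - gamma(1)^2 = (7.452)^2 - (4.9557)^2 = 55.532304 - 24.55896249 = 30.97334151
  phi_hat_1 = [gamma(1) gamma(0) - gamma(1) gamma(2)] / det = [(4.9557)(7.452) - (4.9557)(4.1019)] / 30.97334151 = 16.60209057 / 30.97334151 = 0.536
  phi_hat_2 = [gamma(0) gamma(2) - gamma(1)^2] / det = [(7.452)(4.1019) - (4.9557)^2] / 30.97334151 = 6.00839631 / 30.97334151 = 0.194
So phi_hat = [0.5360, 0.1940].
Therefore phi_hat_2 = 0.1940.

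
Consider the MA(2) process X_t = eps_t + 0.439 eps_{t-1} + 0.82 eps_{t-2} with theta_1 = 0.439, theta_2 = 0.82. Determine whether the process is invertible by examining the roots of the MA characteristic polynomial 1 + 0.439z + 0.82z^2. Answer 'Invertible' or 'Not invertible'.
\text{Invertible}

The MA(q) characteristic polynomial is P(z) = 1 + 0.439z + 0.82z^2.
Invertibility requires all roots to lie outside the unit circle, i.e. |z| > 1 for every root.
Set 1 + (0.439) z + (0.82) z^2 = 0, i.e. a z^2 + b z + c = 0 with a = 0.82, b = 0.439, c = 1.
Discriminant D = b^2 - 4ac = (0.439)^2 - 4*(0.82)*1 = 0.192721 - (3.28) = -3.087279.
D < 0, so the roots are the complex-conjugate pair z = (-b +/- i sqrt(-D)) / (2a) = -0.2677 +/- 1.0714i.
For a conjugate pair |z|^2 = z * conj(z) = (product of roots) = c/a = 1/(0.82) = 1.219512, so |z| = sqrt(1.219512) = 1.1043 for both roots.
Moduli of all roots: 1.1043, 1.1043.
All moduli strictly greater than 1? Yes.
Verdict: Invertible.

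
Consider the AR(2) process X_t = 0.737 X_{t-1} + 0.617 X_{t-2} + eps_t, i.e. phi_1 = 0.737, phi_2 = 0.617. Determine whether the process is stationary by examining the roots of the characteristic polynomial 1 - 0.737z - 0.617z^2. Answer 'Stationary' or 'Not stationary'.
\text{Not stationary}

The AR(p) characteristic polynomial is P(z) = 1 - 0.737z - 0.617z^2.
Stationarity requires all roots to lie outside the unit circle, i.e. |z| > 1 for every root.
Set 1 + (-0.737) z + (-0.617) z^2 = 0, i.e. a z^2 + b z + c = 0 with a = -0.617, b = -0.737, c = 1.
Discriminant D = b^2 - 4ac = (-0.737)^2 - 4*(-0.617)*1 = 0.543169 - (-2.468) = 3.011169.
D >= 0, so the roots are real: z = (-b +/- sqrt(D)) / (2a) = (0.737 +/- 1.735272) / (-1.234).
  z_1 = (0.737 + 1.735272) / (-1.234) = -2.0035,   |z_1| = 2.0035.
  z_2 = (0.737 - 1.735272) / (-1.234) = 0.809,   |z_2| = 0.809.
Moduli of all roots: 2.0035, 0.8090.
All moduli strictly greater than 1? No.
Verdict: Not stationary.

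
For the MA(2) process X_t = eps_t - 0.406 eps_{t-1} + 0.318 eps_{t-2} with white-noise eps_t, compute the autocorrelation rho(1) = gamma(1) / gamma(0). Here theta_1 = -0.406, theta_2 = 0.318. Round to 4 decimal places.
\rho(1) = -0.4227

For an MA(q) process with theta_0 = 1, the autocovariance is
  gamma(k) = sigma^2 * sum_{i=0..q-k} theta_i * theta_{i+k},
and rho(k) = gamma(k) / gamma(0). Sigma^2 cancels.
  numerator   = (1)*(-0.406) + (-0.406)*(0.318) = -0.535108.
  denominator = (1)^2 + (-0.406)^2 + (0.318)^2 = 1.26596.
  rho(1) = -0.535108 / 1.26596 = -0.4227.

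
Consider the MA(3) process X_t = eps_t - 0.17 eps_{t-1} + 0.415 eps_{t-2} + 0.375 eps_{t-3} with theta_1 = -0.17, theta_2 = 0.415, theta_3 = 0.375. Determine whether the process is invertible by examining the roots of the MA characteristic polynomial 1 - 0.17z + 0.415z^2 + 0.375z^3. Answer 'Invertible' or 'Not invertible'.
\text{Invertible}

The MA(q) characteristic polynomial is P(z) = 1 - 0.17z + 0.415z^2 + 0.375z^3.
Invertibility requires all roots to lie outside the unit circle, i.e. |z| > 1 for every root.
Degree 3: look for a simple real root z0 first, then factor out (1 - z/z0) and solve the remaining quadratic.
Testing z0 = -2: P(-2) = 1 + (-0.17)(-2) + (0.415)(-2)^2 + (0.375)(-2)^3
  = 1 + (0.34) + (1.66) + (-3) = 0.  So z_0 = -2 is a root, |z_0| = 2.
Divide out the factor (1 + 0.5 z) = (1 - z/z0) (since 1/z0 = -0.5):
  P(z) = (1 + 0.5 z)(1 + (-0.67) z + (0.75) z^2)
  [check: z-coef -0.67 - (-0.5) = -0.17; z^2-coef 0.75 - (-0.5)(-0.67) = 0.415; z^3-coef -(-0.5)(0.75) = 0.375.]
Remaining roots from the quadratic factor 1 + (-0.67) z + (0.75) z^2:
  Set 1 + (-0.67) z + (0.75) z^2 = 0, i.e. a z^2 + b z + c = 0 with a = 0.75, b = -0.67, c = 1.
  Discriminant D = b^2 - 4ac = (-0.67)^2 - 4*(0.75)*1 = 0.4489 - (3) = -2.5511.
  D < 0, so the roots are the complex-conjugate pair z = (-b +/- i sqrt(-D)) / (2a) = 0.4467 +/- 1.0648i.
  For a conjugate pair |z|^2 = z * conj(z) = (product of roots) = c/a = 1/(0.75) = 1.333333, so |z| = sqrt(1.333333) = 1.1547 for both roots.
Moduli of all roots: 2.0000, 1.1547, 1.1547.
All moduli strictly greater than 1? Yes.
Verdict: Invertible.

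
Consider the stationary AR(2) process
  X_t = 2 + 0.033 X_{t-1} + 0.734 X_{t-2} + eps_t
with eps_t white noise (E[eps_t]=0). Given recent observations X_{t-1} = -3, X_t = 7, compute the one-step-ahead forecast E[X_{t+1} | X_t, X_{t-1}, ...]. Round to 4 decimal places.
E[X_{t+1} \mid \mathcal F_t] = 0.0290

For an AR(p) model X_t = c + sum_i phi_i X_{t-i} + eps_t, the
one-step-ahead conditional mean is
  E[X_{t+1} | X_t, ...] = c + sum_i phi_i X_{t+1-i}.
Substitute known values:
  E[X_{t+1} | ...] = 2 + (0.033) * (7) + (0.734) * (-3)
                   = 0.0290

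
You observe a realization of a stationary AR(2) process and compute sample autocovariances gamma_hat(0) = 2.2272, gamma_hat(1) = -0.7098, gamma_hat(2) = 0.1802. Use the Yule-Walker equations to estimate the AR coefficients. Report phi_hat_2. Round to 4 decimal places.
\hat\phi_{2} = -0.0230

The Yule-Walker equations for an AR(p) process read, in matrix form,
  Gamma_p phi = r_p,   with   (Gamma_p)_{ij} = gamma(|i - j|),
                       (r_p)_i = gamma(i),   i,j = 1..p.
Substitute the sample gammas (Toeplitz matrix and right-hand side of size 2):
  Gamma_p = [[2.2272, -0.7098], [-0.7098, 2.2272]]
  r_p     = [-0.7098, 0.1802]
Written out:
  2.2272 phi_1 - 0.7098 phi_2 = -0.7098
  -0.7098 phi_1 + 2.2272 phi_2 = 0.1802
Solve by Cramer's rule:
  det = gamma(0)^2 - gamma(1)^2 = (2.2272)^2 - (-0.7098)^2 = 4.96041984 - 0.50381604 = 4.4566038
  phi_hat_1 = [gamma(1) gamma(0) - gamma(1) gamma(2)] / det = [(-0.7098)(2.2272) - (-0.7098)(0.1802)] / 4.4566038 = -1.4529606 / 4.4566038 = -0.326
  phi_hat_2 = [gamma(0) gamma(2) - gamma(1)^2] / det = [(2.2272)(0.1802) - (-0.7098)^2] / 4.4566038 = -0.1024746 / 4.4566038 = -0.023
So phi_hat = [-0.3260, -0.0230].
Therefore phi_hat_2 = -0.0230.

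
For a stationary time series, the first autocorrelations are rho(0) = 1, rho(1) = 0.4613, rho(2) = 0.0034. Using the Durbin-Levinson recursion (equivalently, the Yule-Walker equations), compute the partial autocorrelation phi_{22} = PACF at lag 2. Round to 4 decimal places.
\phi_{22} = -0.2660

The PACF at lag k is phi_{kk}, the last component of the solution
to the Yule-Walker system G_k phi = r_k where
  (G_k)_{ij} = rho(|i - j|), (r_k)_i = rho(i), i,j = 1..k.
Equivalently, Durbin-Levinson gives phi_{kk} iteratively:
  phi_{11} = rho(1)
  phi_{kk} = [rho(k) - sum_{j=1..k-1} phi_{k-1,j} rho(k-j)]
            / [1 - sum_{j=1..k-1} phi_{k-1,j} rho(j)],
  phi_{k,j} = phi_{k-1,j} - phi_{kk} phi_{k-1,k-j},  j = 1..k-1.
Step k = 1:
  phi_11 = rho(1) = 0.4613.
Step k = 2:
  phi_22 = [rho(2) - phi_11 rho(1)] / [1 - phi_11 rho(1)] = [0.0034 - (0.4613)(0.4613)] / [1 - (0.4613)(0.4613)]
         = -0.20939769 / 0.78720231 = -0.266.
Therefore phi_{22} = -0.2660.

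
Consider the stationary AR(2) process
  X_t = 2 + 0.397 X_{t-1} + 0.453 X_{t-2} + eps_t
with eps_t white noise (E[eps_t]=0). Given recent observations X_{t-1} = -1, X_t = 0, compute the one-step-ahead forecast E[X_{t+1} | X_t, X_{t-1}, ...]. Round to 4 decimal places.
E[X_{t+1} \mid \mathcal F_t] = 1.5470

For an AR(p) model X_t = c + sum_i phi_i X_{t-i} + eps_t, the
one-step-ahead conditional mean is
  E[X_{t+1} | X_t, ...] = c + sum_i phi_i X_{t+1-i}.
Substitute known values:
  E[X_{t+1} | ...] = 2 + (0.397) * (0) + (0.453) * (-1)
                   = 1.5470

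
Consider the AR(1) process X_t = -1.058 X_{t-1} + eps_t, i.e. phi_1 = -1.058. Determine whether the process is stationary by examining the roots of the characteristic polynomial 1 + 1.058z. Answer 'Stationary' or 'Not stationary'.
\text{Not stationary}

The AR(p) characteristic polynomial is P(z) = 1 + 1.058z.
Stationarity requires all roots to lie outside the unit circle, i.e. |z| > 1 for every root.
This is linear in z: 1 + (1.058) z = 0  =>  z = -1/(1.058) = -0.94518,  |z| = 0.94518.
Moduli of all roots: 0.9452.
All moduli strictly greater than 1? No.
Verdict: Not stationary.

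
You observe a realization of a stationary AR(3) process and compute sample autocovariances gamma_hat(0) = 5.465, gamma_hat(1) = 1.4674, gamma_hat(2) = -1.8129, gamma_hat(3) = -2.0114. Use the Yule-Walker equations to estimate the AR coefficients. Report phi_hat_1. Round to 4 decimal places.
\hat\phi_{1} = 0.3140

The Yule-Walker equations for an AR(p) process read, in matrix form,
  Gamma_p phi = r_p,   with   (Gamma_p)_{ij} = gamma(|i - j|),
                       (r_p)_i = gamma(i),   i,j = 1..p.
Substitute the sample gammas (Toeplitz matrix and right-hand side of size 3):
  Gamma_p = [[5.465, 1.4674, -1.8129], [1.4674, 5.465, 1.4674], [-1.8129, 1.4674, 5.465]]
  r_p     = [1.4674, -1.8129, -2.0114]
Written out (R1..R3):
  (R1) 5.465 phi_1 + 1.4674 phi_2 - 1.8129 phi_3 = 1.4674
  (R2) 1.4674 phi_1 + 5.465 phi_2 + 1.4674 phi_3 = -1.8129
  (R3) -1.8129 phi_1 + 1.4674 phi_2 + 5.465 phi_3 = -2.0114
Gaussian elimination:
  R2 <- R2 - (1.4674/5.465) R1 = R2 - (0.268509) R1:  5.07099 phi_2 + 1.954179 phi_3 = -2.20691
  R3 <- R3 - (-1.8129/5.465) R1 = R3 - (-0.331729) R1:  1.954179 phi_2 + 4.863608 phi_3 = -1.524621
  R3 <- R3 - (1.954179/5.07099) R2 = R3 - (0.385364) R2:  4.110537 phi_3 = -0.674156
Back-substitution:
  phi_hat_3 = -0.674156 / 4.110537 = -0.164007
  phi_hat_2 = (-2.20691 - (1.954179)(-0.164007)) / 5.07099 = -0.372
  phi_hat_1 = (1.4674 - (1.4674)(-0.372) - (-1.8129)(-0.164007)) / 5.465 = 0.313988
So phi_hat = [0.3140, -0.3720, -0.1640].
Therefore phi_hat_1 = 0.3140.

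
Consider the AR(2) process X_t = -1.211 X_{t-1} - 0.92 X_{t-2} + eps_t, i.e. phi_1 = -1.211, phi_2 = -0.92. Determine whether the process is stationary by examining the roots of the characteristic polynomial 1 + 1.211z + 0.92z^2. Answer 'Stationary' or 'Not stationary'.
\text{Stationary}

The AR(p) characteristic polynomial is P(z) = 1 + 1.211z + 0.92z^2.
Stationarity requires all roots to lie outside the unit circle, i.e. |z| > 1 for every root.
Set 1 + (1.211) z + (0.92) z^2 = 0, i.e. a z^2 + b z + c = 0 with a = 0.92, b = 1.211, c = 1.
Discriminant D = b^2 - 4ac = (1.211)^2 - 4*(0.92)*1 = 1.466521 - (3.68) = -2.213479.
D < 0, so the roots are the complex-conjugate pair z = (-b +/- i sqrt(-D)) / (2a) = -0.6582 +/- 0.8086i.
For a conjugate pair |z|^2 = z * conj(z) = (product of roots) = c/a = 1/(0.92) = 1.086957, so |z| = sqrt(1.086957) = 1.0426 for both roots.
Moduli of all roots: 1.0426, 1.0426.
All moduli strictly greater than 1? Yes.
Verdict: Stationary.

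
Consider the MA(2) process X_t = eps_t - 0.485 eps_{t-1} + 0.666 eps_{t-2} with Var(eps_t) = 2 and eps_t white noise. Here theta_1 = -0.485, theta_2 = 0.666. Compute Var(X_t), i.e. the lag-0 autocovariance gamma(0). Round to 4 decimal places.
\gamma(0) = 3.3576

For an MA(q) process X_t = eps_t + sum_i theta_i eps_{t-i} with
Var(eps_t) = sigma^2, the variance is
  gamma(0) = sigma^2 * (1 + sum_i theta_i^2).
  sum_i theta_i^2 = (-0.485)^2 + (0.666)^2 = 0.235225 + 0.443556 = 0.678781.
  gamma(0) = 2 * (1 + 0.678781) = 2 * 1.678781 = 3.357562, which rounds to 3.3576.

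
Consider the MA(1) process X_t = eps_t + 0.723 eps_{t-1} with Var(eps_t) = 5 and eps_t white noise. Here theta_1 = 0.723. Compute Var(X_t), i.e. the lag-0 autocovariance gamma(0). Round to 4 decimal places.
\gamma(0) = 7.6136

For an MA(q) process X_t = eps_t + sum_i theta_i eps_{t-i} with
Var(eps_t) = sigma^2, the variance is
  gamma(0) = sigma^2 * (1 + sum_i theta_i^2).
  sum_i theta_i^2 = (0.723)^2 = 0.522729.
  gamma(0) = 5 * (1 + 0.522729) = 5 * 1.522729 = 7.613645, which rounds to 7.6136.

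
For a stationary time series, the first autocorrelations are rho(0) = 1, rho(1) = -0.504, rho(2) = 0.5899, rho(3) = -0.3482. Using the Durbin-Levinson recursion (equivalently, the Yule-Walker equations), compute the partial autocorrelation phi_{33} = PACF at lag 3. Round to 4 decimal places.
\phi_{33} = 0.0709

The PACF at lag k is phi_{kk}, the last component of the solution
to the Yule-Walker system G_k phi = r_k where
  (G_k)_{ij} = rho(|i - j|), (r_k)_i = rho(i), i,j = 1..k.
Equivalently, Durbin-Levinson gives phi_{kk} iteratively:
  phi_{11} = rho(1)
  phi_{kk} = [rho(k) - sum_{j=1..k-1} phi_{k-1,j} rho(k-j)]
            / [1 - sum_{j=1..k-1} phi_{k-1,j} rho(j)],
  phi_{k,j} = phi_{k-1,j} - phi_{kk} phi_{k-1,k-j},  j = 1..k-1.
Step k = 1:
  phi_11 = rho(1) = -0.504.
Step k = 2:
  phi_22 = [rho(2) - phi_11 rho(1)] / [1 - phi_11 rho(1)] = [0.5899 - (-0.504)(-0.504)] / [1 - (-0.504)(-0.504)]
         = 0.335884 / 0.745984 = 0.450256.
  Update: phi_21 = phi_11 - phi_22 phi_11 = -0.504 - (0.450256)(-0.504) = -0.277071.
Step k = 3:
  phi_33 = [rho(3) - phi_21 rho(2) - phi_22 rho(1)] / [1 - phi_21 rho(1) - phi_22 rho(2)]
    numerator   = -0.3482 - (-0.277071)(0.5899) - (0.450256)(-0.504) = 0.04217326
    denominator = 1 - (-0.277071)(-0.504) - (0.450256)(0.5899) = 0.59475011
  phi_33 = 0.04217326 / 0.59475011 = 0.0709.
Therefore phi_{33} = 0.0709.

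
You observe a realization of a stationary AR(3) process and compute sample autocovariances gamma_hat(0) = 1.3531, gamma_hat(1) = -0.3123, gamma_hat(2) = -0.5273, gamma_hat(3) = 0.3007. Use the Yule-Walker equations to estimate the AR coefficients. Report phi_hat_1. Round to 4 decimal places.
\hat\phi_{1} = -0.3500

The Yule-Walker equations for an AR(p) process read, in matrix form,
  Gamma_p phi = r_p,   with   (Gamma_p)_{ij} = gamma(|i - j|),
                       (r_p)_i = gamma(i),   i,j = 1..p.
Substitute the sample gammas (Toeplitz matrix and right-hand side of size 3):
  Gamma_p = [[1.3531, -0.3123, -0.5273], [-0.3123, 1.3531, -0.3123], [-0.5273, -0.3123, 1.3531]]
  r_p     = [-0.3123, -0.5273, 0.3007]
Written out (R1..R3):
  (R1) 1.3531 phi_1 - 0.3123 phi_2 - 0.5273 phi_3 = -0.3123
  (R2) -0.3123 phi_1 + 1.3531 phi_2 - 0.3123 phi_3 = -0.5273
  (R3) -0.5273 phi_1 - 0.3123 phi_2 + 1.3531 phi_3 = 0.3007
Gaussian elimination:
  R2 <- R2 - (-0.3123/1.3531) R1 = R2 - (-0.230803) R1:  1.28102 phi_2 - 0.434003 phi_3 = -0.59938
  R3 <- R3 - (-0.5273/1.3531) R1 = R3 - (-0.389698) R1:  -0.434003 phi_2 + 1.147612 phi_3 = 0.178997
  R3 <- R3 - (-0.434003/1.28102) R2 = R3 - (-0.338795) R2:  1.000575 phi_3 = -0.024069
Back-substitution:
  phi_hat_3 = -0.024069 / 1.000575 = -0.024055
  phi_hat_2 = (-0.59938 - (-0.434003)(-0.024055)) / 1.28102 = -0.476042
  phi_hat_1 = (-0.3123 - (-0.3123)(-0.476042) - (-0.5273)(-0.024055)) / 1.3531 = -0.35005
So phi_hat = [-0.3500, -0.4760, -0.0241].
Therefore phi_hat_1 = -0.3500.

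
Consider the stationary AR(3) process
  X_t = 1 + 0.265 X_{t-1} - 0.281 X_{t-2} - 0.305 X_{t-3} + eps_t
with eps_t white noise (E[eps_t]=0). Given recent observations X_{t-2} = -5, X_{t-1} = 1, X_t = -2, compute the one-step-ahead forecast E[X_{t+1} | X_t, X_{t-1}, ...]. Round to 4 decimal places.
E[X_{t+1} \mid \mathcal F_t] = 1.7140

For an AR(p) model X_t = c + sum_i phi_i X_{t-i} + eps_t, the
one-step-ahead conditional mean is
  E[X_{t+1} | X_t, ...] = c + sum_i phi_i X_{t+1-i}.
Substitute known values:
  E[X_{t+1} | ...] = 1 + (0.265) * (-2) + (-0.281) * (1) + (-0.305) * (-5)
                   = 1.7140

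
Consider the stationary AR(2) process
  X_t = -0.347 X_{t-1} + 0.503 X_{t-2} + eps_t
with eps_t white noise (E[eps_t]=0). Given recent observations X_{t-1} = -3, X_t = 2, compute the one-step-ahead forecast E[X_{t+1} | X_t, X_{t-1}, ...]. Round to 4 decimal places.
E[X_{t+1} \mid \mathcal F_t] = -2.2030

For an AR(p) model X_t = c + sum_i phi_i X_{t-i} + eps_t, the
one-step-ahead conditional mean is
  E[X_{t+1} | X_t, ...] = c + sum_i phi_i X_{t+1-i}.
Substitute known values:
  E[X_{t+1} | ...] = (-0.347) * (2) + (0.503) * (-3)
                   = -2.2030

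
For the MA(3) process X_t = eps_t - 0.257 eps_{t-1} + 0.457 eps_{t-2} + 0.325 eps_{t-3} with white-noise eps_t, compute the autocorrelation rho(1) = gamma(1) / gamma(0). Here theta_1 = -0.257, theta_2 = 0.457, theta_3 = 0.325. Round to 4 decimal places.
\rho(1) = -0.1637

For an MA(q) process with theta_0 = 1, the autocovariance is
  gamma(k) = sigma^2 * sum_{i=0..q-k} theta_i * theta_{i+k},
and rho(k) = gamma(k) / gamma(0). Sigma^2 cancels.
  numerator   = (1)*(-0.257) + (-0.257)*(0.457) + (0.457)*(0.325) = -0.225924.
  denominator = (1)^2 + (-0.257)^2 + (0.457)^2 + (0.325)^2 = 1.380523.
  rho(1) = -0.225924 / 1.380523 = -0.1637.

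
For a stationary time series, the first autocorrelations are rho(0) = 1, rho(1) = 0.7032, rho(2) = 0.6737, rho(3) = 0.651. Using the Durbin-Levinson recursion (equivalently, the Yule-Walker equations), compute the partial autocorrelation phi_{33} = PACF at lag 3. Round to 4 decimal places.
\phi_{33} = 0.2170

The PACF at lag k is phi_{kk}, the last component of the solution
to the Yule-Walker system G_k phi = r_k where
  (G_k)_{ij} = rho(|i - j|), (r_k)_i = rho(i), i,j = 1..k.
Equivalently, Durbin-Levinson gives phi_{kk} iteratively:
  phi_{11} = rho(1)
  phi_{kk} = [rho(k) - sum_{j=1..k-1} phi_{k-1,j} rho(k-j)]
            / [1 - sum_{j=1..k-1} phi_{k-1,j} rho(j)],
  phi_{k,j} = phi_{k-1,j} - phi_{kk} phi_{k-1,k-j},  j = 1..k-1.
Step k = 1:
  phi_11 = rho(1) = 0.7032.
Step k = 2:
  phi_22 = [rho(2) - phi_11 rho(1)] / [1 - phi_11 rho(1)] = [0.6737 - (0.7032)(0.7032)] / [1 - (0.7032)(0.7032)]
         = 0.17920976 / 0.50550976 = 0.354513.
  Update: phi_21 = phi_11 - phi_22 phi_11 = 0.7032 - (0.354513)(0.7032) = 0.453906.
Step k = 3:
  phi_33 = [rho(3) - phi_21 rho(2) - phi_22 rho(1)] / [1 - phi_21 rho(1) - phi_22 rho(2)]
    numerator   = 0.651 - (0.453906)(0.6737) - (0.354513)(0.7032) = 0.09590969
    denominator = 1 - (0.453906)(0.7032) - (0.354513)(0.6737) = 0.44197758
  phi_33 = 0.09590969 / 0.44197758 = 0.217.
Therefore phi_{33} = 0.2170.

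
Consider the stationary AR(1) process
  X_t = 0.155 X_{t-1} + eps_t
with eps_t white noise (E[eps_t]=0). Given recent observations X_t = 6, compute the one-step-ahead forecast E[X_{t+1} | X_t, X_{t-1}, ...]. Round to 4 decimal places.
E[X_{t+1} \mid \mathcal F_t] = 0.9300

For an AR(p) model X_t = c + sum_i phi_i X_{t-i} + eps_t, the
one-step-ahead conditional mean is
  E[X_{t+1} | X_t, ...] = c + sum_i phi_i X_{t+1-i}.
Substitute known values:
  E[X_{t+1} | ...] = (0.155) * (6)
                   = 0.9300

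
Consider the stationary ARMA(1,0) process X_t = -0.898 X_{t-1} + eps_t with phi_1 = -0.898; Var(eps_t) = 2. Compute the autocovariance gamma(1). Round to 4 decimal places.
\gamma(1) = -9.2771

Multiply the model equation by X_{t-k} and take expectations. With theta_0 = psi_0 = 1 and psi_j the MA(infinity) weights, this gives
  gamma(k) - sum_i phi_i gamma(k-i) = c_k,
  c_k = sigma^2 * sum_{j=k..q} theta_j psi_{j-k}   (c_k = 0 for k > q),
using gamma(-m) = gamma(m).
Pure AR (q = 0): c_0 = sigma^2 = 2, c_k = 0 for k >= 1.
Equations for k = 0 and k = 1 (AR order 1):
  gamma(0) = phi_1 gamma(1) + c_0
  gamma(1) = phi_1 gamma(0) + c_1
Substituting the second into the first: gamma(0) (1 - phi_1^2) = c_0 + phi_1 c_1, so
  gamma(0) = c_0 / (1 - phi_1^2) = 2 / (1 - (-0.898)^2) = 2 / 0.193596 = 10.330792.
  gamma(1) = phi_1 gamma(0) = (-0.898)(10.330792) = -9.277051.
Therefore gamma(1) = -9.2771 (to 4 decimal places).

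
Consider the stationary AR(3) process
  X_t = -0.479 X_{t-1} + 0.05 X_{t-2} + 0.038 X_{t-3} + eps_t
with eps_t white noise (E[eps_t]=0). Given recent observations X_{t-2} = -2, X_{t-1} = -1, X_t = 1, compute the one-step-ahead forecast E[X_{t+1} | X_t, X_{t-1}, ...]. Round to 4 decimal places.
E[X_{t+1} \mid \mathcal F_t] = -0.6050

For an AR(p) model X_t = c + sum_i phi_i X_{t-i} + eps_t, the
one-step-ahead conditional mean is
  E[X_{t+1} | X_t, ...] = c + sum_i phi_i X_{t+1-i}.
Substitute known values:
  E[X_{t+1} | ...] = (-0.479) * (1) + (0.05) * (-1) + (0.038) * (-2)
                   = -0.6050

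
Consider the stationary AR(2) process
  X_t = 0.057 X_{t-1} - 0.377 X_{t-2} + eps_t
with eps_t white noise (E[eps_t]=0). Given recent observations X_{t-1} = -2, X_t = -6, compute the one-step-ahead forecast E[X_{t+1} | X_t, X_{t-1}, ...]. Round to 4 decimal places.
E[X_{t+1} \mid \mathcal F_t] = 0.4120

For an AR(p) model X_t = c + sum_i phi_i X_{t-i} + eps_t, the
one-step-ahead conditional mean is
  E[X_{t+1} | X_t, ...] = c + sum_i phi_i X_{t+1-i}.
Substitute known values:
  E[X_{t+1} | ...] = (0.057) * (-6) + (-0.377) * (-2)
                   = 0.4120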